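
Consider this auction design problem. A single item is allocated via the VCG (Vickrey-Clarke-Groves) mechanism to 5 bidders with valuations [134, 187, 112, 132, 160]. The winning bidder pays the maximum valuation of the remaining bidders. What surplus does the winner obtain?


Step 1: The winner is the agent with the highest value: agent 1 with value 187
Step 2: Values of other agents: [134, 112, 132, 160]
Step 3: VCG payment = max of others' values = 160
Step 4: Surplus = 187 - 160 = 27

27


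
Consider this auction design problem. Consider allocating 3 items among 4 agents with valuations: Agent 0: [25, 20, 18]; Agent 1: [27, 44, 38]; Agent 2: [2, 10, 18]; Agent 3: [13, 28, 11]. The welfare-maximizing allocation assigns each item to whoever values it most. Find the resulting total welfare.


Step 1: For each item, find the maximum value among all agents.
Step 2: Item 0 -> Agent 1 (value 27)
Step 3: Item 1 -> Agent 1 (value 44)
Step 4: Item 2 -> Agent 1 (value 38)
Step 5: Total welfare = 27 + 44 + 38 = 109

109


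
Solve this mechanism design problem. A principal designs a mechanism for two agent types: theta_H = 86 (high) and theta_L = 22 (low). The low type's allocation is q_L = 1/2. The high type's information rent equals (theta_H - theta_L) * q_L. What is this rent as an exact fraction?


Step 1: theta_H - theta_L = 86 - 22 = 64
Step 2: Information rent = (theta_H - theta_L) * q_L
Step 3: = 64 * 1/2
Step 4: = 32

32


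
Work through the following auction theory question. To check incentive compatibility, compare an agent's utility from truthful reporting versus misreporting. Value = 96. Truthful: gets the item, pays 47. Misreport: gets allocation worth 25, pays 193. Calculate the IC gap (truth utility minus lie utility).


Step 1: U(truth) = value - payment = 96 - 47 = 49
Step 2: U(lie) = allocation - payment = 25 - 193 = -168
Step 3: IC gap = 49 - (-168) = 217

217


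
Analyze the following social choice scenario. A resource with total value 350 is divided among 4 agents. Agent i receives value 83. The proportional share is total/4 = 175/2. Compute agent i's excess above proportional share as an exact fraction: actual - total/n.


Step 1: Proportional share = 350/4 = 175/2
Step 2: Agent's actual allocation = 83
Step 3: Excess = 83 - 175/2 = -9/2

-9/2


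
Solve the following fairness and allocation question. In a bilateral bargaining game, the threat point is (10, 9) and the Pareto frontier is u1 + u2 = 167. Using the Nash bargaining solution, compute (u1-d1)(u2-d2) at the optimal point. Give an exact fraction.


Step 1: The Nash solution splits surplus symmetrically above the disagreement point
Step 2: u1 = (total + d1 - d2)/2 = (167 + 10 - 9)/2 = 84
Step 3: u2 = (total - d1 + d2)/2 = (167 - 10 + 9)/2 = 83
Step 4: Nash product = (84 - 10) * (83 - 9)
Step 5: = 74 * 74 = 5476

5476


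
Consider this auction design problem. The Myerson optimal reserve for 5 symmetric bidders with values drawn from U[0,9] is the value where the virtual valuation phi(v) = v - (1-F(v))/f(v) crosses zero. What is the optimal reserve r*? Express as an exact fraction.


Step 1: For U[0,9], F(v) = v/9 and f(v) = 1/9
Step 2: phi(v) = v - (1 - v/9)/(1/9) = v - (9 - v) = 2v - 9
Step 3: Set phi(r*) = 0: 2r* - 9 = 0
Step 4: r* = 9/2 (the number of bidders n = 5 does not enter)

9/2


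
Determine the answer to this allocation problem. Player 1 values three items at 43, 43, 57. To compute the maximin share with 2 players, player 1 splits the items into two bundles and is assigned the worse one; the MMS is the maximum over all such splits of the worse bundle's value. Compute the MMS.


Step 1: Item values = 43, 43, 57
Step 2: Enumerate all 2-bundle partitions and take the smaller bundle:
  Partition 1: {43} vs {43,57} -> bundles 43, 100; min = 43
  Partition 2: {43} vs {43,57} -> bundles 43, 100; min = 43
  Partition 3: {57} vs {43,43} -> bundles 57, 86; min = 57
Step 3: MMS = max(43, 43, 57) = 57

57


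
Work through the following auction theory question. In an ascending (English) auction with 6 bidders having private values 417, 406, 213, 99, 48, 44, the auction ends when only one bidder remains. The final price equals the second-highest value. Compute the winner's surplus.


Step 1: Identify the highest value: 417
Step 2: Identify the second-highest value: 406
Step 3: The final price = second-highest value = 406
Step 4: Surplus = 417 - 406 = 11

11


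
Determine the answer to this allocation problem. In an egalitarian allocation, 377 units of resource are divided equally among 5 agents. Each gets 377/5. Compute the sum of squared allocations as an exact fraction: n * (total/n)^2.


Step 1: Each agent's share = 377/5
Step 2: Square of each share = (377/5)^2 = 142129/25
Step 3: Sum of squares = 5 * 142129/25 = 142129/5

142129/5


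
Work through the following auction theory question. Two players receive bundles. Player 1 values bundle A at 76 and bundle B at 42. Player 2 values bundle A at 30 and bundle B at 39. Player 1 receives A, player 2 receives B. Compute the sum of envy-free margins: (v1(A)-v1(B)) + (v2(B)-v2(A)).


Step 1: Player 1's margin = v1(A) - v1(B) = 76 - 42 = 34
Step 2: Player 2's margin = v2(B) - v2(A) = 39 - 30 = 9
Step 3: Total margin = 34 + 9 = 43

43


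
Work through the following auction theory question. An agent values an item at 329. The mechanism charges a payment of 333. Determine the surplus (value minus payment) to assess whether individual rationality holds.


Step 1: Surplus = value - payment = 329 - 333 = -4
Step 2: IR is violated (surplus < 0)

-4


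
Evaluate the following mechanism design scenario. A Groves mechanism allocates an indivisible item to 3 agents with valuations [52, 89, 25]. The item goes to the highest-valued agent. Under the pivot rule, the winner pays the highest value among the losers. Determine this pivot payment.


Step 1: The efficient winner is agent 1 with value 89
Step 2: Other agents' values: [52, 25]
Step 3: Pivot payment = max(others) = 52
Step 4: The winner pays 52

52


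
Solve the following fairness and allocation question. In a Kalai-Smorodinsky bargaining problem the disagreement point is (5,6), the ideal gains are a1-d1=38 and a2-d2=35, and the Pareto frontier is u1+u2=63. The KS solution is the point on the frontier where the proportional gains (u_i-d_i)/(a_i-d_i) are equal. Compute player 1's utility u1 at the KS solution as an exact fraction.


Step 1: At the KS point, (u1-d1)/r1 = (u2-d2)/r2 = t and u1+u2 = 63
Step 2: u1 = d1 + r1*t and u2 = d2 + r2*t, so (d1 + r1*t) + (d2 + r2*t) = 63
Step 3: t = (63 - 5 - 6)/(38 + 35) = 52/73
Step 4: u1 = d1 + r1*t = 5 + 38 * 52/73 = 2341/73
Step 5: (Check: u2 = d2 + r2*t = 2258/73; u1+u2 = 2341/73 + 2258/73 = 63, on the frontier.)

2341/73


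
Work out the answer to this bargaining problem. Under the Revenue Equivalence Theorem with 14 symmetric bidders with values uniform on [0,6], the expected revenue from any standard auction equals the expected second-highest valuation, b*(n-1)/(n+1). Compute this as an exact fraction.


Step 1: By Revenue Equivalence, expected revenue = b*(n-1)/(n+1)
Step 2: Substituting n = 14, b = 6
Step 3: Revenue = 6*(14-1)/(14+1) = 6*13/15
Step 4: Revenue = 78/15 = 26/5

26/5


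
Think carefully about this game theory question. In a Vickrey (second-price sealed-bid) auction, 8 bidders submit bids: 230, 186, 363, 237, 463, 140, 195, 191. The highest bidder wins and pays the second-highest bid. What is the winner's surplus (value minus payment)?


Step 1: Sort bids in descending order: 463, 363, 237, 230, 195, 191, 186, 140
Step 2: The winning bid is the highest: 463
Step 3: The payment equals the second-highest bid: 363
Step 4: Surplus = winner's bid - payment = 463 - 363 = 100

100


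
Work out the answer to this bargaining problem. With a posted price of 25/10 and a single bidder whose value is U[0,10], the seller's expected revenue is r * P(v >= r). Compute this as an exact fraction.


Step 1: Posted price r = 5/2, value support [0,10]
Step 2: P(v >= r) = (10 - 5/2)/10 = 3/4
Step 3: Expected revenue = r * P(v >= r) = 5/2 * 3/4
Step 4: Revenue = 15/8

15/8


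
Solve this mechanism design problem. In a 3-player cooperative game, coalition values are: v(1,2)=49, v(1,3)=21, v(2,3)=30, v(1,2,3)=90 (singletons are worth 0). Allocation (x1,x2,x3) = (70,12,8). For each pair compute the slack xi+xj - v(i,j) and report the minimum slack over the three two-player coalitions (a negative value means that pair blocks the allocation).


Step 1: Slack for coalition (1,2): x1+x2 - v12 = 82 - 49 = 33
Step 2: Slack for coalition (1,3): x1+x3 - v13 = 78 - 21 = 57
Step 3: Slack for coalition (2,3): x2+x3 - v23 = 20 - 30 = -10
Step 4: Minimum slack = min(33, 57, -10) = -10, attained by (2,3); coalition (2,3) can block (slack < 0), so the allocation is not in the core

-10


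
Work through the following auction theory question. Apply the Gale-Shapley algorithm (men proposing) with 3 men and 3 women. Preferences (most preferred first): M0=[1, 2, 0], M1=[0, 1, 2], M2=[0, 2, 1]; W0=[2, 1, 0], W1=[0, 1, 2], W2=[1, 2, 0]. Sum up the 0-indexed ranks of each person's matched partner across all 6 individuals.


Step 1: Run Gale-Shapley (men propose, women hold best offer):
  M0 proposes to W1; she accepts
  M1 proposes to W0; she accepts
  M2 proposes to W0; she switches from M1
  M1 proposes to W1; rejected
  M1 proposes to W2; she accepts
Step 2: Final matching: W0-M2, W1-M0, W2-M1
Step 3: 0-indexed ranks (man's rank of his match, then woman's): 0 + 0 + 0 + 0 + 2 + 0
Step 4: Total rank sum = 2

2


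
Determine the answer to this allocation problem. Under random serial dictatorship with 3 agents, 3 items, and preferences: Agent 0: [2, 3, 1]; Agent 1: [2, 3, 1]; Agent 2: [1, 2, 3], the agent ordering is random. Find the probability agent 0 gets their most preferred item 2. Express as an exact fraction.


Step 1: Agent 0 wants item 2
Step 2: There are 6 possible orderings of agents
Step 3: In 3 orderings, agent 0 gets item 2
Step 4: Probability = 3/6 = 1/2

1/2


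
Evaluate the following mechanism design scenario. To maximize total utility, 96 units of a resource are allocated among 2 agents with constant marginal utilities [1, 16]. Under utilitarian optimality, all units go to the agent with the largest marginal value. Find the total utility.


Step 1: The marginal utilities are [1, 16]
Step 2: The highest marginal utility is 16
Step 3: All 96 units go to that agent
Step 4: Total utility = 16 * 96 = 1536

1536


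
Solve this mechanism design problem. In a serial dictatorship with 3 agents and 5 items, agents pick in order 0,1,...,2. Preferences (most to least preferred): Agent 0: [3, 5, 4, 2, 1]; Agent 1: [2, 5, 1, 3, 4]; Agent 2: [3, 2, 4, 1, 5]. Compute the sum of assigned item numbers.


Step 1: Agent 0 picks item 3
Step 2: Agent 1 picks item 2
Step 3: Agent 2 picks item 4
Step 4: Sum = 3 + 2 + 4 = 9

9


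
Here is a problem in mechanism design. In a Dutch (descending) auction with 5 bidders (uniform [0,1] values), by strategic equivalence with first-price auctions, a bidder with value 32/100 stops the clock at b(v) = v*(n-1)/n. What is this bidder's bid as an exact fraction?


Step 1: Dutch auctions are strategically equivalent to first-price auctions
Step 2: The equilibrium bid is b(v) = v*(n-1)/n
Step 3: b = 8/25 * 4/5
Step 4: b = 32/125

32/125


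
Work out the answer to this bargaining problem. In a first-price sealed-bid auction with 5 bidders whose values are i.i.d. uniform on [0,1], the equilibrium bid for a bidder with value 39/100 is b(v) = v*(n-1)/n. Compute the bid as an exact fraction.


Step 1: The symmetric BNE bidding function is b(v) = v * (n-1) / n
Step 2: Substitute v = 39/100 and n = 5
Step 3: b = 39/100 * 4/5
Step 4: b = 39/125

39/125


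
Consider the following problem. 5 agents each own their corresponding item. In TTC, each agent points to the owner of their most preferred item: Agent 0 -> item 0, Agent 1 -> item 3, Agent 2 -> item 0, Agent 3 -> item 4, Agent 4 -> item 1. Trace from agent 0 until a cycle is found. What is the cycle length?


Step 1: Trace the pointer graph from agent 0: 0 -> 0
Step 2: A cycle is detected when we revisit agent 0
Step 3: The cycle is: 0 -> 0
Step 4: Cycle length = 1

1


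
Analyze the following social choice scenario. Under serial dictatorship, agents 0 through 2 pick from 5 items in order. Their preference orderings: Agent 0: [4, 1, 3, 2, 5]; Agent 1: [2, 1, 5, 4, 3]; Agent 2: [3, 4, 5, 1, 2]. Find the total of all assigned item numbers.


Step 1: Agent 0 picks item 4
Step 2: Agent 1 picks item 2
Step 3: Agent 2 picks item 3
Step 4: Sum = 4 + 2 + 3 = 9

9


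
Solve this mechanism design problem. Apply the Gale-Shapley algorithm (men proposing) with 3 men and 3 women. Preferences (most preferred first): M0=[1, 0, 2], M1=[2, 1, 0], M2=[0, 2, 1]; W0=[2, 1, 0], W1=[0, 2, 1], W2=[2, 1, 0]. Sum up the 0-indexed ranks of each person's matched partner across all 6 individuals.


Step 1: Run Gale-Shapley (men propose, women hold best offer):
  M0 proposes to W1; she accepts
  M1 proposes to W2; she accepts
  M2 proposes to W0; she accepts
Step 2: Final matching: W0-M2, W1-M0, W2-M1
Step 3: 0-indexed ranks (man's rank of his match, then woman's): 0 + 0 + 0 + 0 + 0 + 1
Step 4: Total rank sum = 1

1


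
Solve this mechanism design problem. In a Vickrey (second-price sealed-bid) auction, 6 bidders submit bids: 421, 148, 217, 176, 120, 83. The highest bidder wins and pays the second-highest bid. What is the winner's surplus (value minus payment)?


Step 1: Sort bids in descending order: 421, 217, 176, 148, 120, 83
Step 2: The winning bid is the highest: 421
Step 3: The payment equals the second-highest bid: 217
Step 4: Surplus = winner's bid - payment = 421 - 217 = 204

204


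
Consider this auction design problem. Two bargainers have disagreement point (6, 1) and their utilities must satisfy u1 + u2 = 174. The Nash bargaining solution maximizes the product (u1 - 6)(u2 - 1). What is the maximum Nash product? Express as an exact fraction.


Step 1: The Nash solution splits surplus symmetrically above the disagreement point
Step 2: u1 = (total + d1 - d2)/2 = (174 + 6 - 1)/2 = 179/2
Step 3: u2 = (total - d1 + d2)/2 = (174 - 6 + 1)/2 = 169/2
Step 4: Nash product = (179/2 - 6) * (169/2 - 1)
Step 5: = 167/2 * 167/2 = 27889/4

27889/4


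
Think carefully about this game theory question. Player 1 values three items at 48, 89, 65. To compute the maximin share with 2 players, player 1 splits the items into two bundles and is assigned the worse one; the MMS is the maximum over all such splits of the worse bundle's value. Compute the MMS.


Step 1: Item values = 48, 89, 65
Step 2: Enumerate all 2-bundle partitions and take the smaller bundle:
  Partition 1: {48} vs {89,65} -> bundles 48, 154; min = 48
  Partition 2: {89} vs {48,65} -> bundles 89, 113; min = 89
  Partition 3: {65} vs {48,89} -> bundles 65, 137; min = 65
Step 3: MMS = max(48, 89, 65) = 89

89


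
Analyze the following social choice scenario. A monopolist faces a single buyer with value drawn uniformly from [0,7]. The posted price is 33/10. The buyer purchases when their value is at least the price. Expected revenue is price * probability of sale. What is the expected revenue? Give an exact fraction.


Step 1: Posted price r = 33/10, value support [0,7]
Step 2: P(v >= r) = (7 - 33/10)/7 = 37/70
Step 3: Expected revenue = r * P(v >= r) = 33/10 * 37/70
Step 4: Revenue = 1221/700

1221/700


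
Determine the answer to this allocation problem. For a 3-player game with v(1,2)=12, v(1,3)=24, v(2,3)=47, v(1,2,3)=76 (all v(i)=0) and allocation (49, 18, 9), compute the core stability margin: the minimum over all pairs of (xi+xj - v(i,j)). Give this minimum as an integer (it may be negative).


Step 1: Slack for coalition (1,2): x1+x2 - v12 = 67 - 12 = 55
Step 2: Slack for coalition (1,3): x1+x3 - v13 = 58 - 24 = 34
Step 3: Slack for coalition (2,3): x2+x3 - v23 = 27 - 47 = -20
Step 4: Minimum slack = min(55, 34, -20) = -20, attained by (2,3); coalition (2,3) can block (slack < 0), so the allocation is not in the core

-20


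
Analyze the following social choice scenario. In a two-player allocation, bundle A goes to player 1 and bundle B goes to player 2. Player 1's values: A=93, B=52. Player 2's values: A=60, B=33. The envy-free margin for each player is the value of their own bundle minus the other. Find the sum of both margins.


Step 1: Player 1's margin = v1(A) - v1(B) = 93 - 52 = 41
Step 2: Player 2's margin = v2(B) - v2(A) = 33 - 60 = -27
Step 3: Total margin = 41 + -27 = 14

14


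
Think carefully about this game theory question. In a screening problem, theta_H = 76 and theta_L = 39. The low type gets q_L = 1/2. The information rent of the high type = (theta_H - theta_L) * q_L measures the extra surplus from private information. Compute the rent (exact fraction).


Step 1: theta_H - theta_L = 76 - 39 = 37
Step 2: Information rent = (theta_H - theta_L) * q_L
Step 3: = 37 * 1/2
Step 4: = 37/2

37/2


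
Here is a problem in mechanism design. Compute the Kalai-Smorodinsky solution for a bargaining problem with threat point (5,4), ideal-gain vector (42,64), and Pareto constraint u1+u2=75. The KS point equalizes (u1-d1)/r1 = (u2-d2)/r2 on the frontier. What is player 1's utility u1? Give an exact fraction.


Step 1: At the KS point, (u1-d1)/r1 = (u2-d2)/r2 = t and u1+u2 = 75
Step 2: u1 = d1 + r1*t and u2 = d2 + r2*t, so (d1 + r1*t) + (d2 + r2*t) = 75
Step 3: t = (75 - 5 - 4)/(42 + 64) = 66/106 = 33/53
Step 4: u1 = d1 + r1*t = 5 + 42 * 33/53 = 1651/53
Step 5: (Check: u2 = d2 + r2*t = 2324/53; u1+u2 = 1651/53 + 2324/53 = 75, on the frontier.)

1651/53


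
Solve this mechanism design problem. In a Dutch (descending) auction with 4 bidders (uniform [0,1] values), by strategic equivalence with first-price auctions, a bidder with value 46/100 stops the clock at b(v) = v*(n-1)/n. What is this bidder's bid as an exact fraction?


Step 1: Dutch auctions are strategically equivalent to first-price auctions
Step 2: The equilibrium bid is b(v) = v*(n-1)/n
Step 3: b = 23/50 * 3/4
Step 4: b = 69/200

69/200


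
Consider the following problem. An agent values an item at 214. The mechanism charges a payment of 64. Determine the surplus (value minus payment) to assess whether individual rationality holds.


Step 1: Surplus = value - payment = 214 - 64 = 150
Step 2: IR is satisfied (surplus >= 0)

150


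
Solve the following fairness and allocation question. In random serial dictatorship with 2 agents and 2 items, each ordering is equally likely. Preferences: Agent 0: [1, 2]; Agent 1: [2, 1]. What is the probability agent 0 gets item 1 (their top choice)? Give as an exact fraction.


Step 1: Agent 0 wants item 1
Step 2: There are 2 possible orderings of agents
Step 3: In 2 orderings, agent 0 gets item 1
Step 4: Probability = 2/2 = 1

1


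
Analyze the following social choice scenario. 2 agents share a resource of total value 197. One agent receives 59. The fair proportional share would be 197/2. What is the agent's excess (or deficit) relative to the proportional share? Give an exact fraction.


Step 1: Proportional share = 197/2
Step 2: Agent's actual allocation = 59
Step 3: Excess = 59 - 197/2 = -79/2

-79/2


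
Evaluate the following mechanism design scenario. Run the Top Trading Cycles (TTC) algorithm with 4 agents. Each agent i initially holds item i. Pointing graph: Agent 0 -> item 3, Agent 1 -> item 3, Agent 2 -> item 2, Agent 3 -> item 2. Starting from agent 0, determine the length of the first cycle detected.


Step 1: Trace the pointer graph from agent 0: 0 -> 3 -> 2 -> 2
Step 2: A cycle is detected when we revisit agent 2
Step 3: The cycle is: 2 -> 2
Step 4: Cycle length = 1

1


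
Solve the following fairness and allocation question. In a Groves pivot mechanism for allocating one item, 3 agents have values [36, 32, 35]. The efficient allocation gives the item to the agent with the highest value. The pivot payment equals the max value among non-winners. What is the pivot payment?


Step 1: The efficient winner is agent 0 with value 36
Step 2: Other agents' values: [32, 35]
Step 3: Pivot payment = max(others) = 35
Step 4: The winner pays 35

35


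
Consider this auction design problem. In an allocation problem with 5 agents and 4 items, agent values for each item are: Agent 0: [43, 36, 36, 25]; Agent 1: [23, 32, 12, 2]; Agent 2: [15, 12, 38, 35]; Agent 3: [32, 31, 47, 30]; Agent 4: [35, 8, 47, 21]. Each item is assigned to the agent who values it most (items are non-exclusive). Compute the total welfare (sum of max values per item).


Step 1: For each item, find the maximum value among all agents.
Step 2: Item 0 -> Agent 0 (value 43)
Step 3: Item 1 -> Agent 0 (value 36)
Step 4: Item 2 -> Agent 3 (value 47)
Step 5: Item 3 -> Agent 2 (value 35)
Step 6: Total welfare = 43 + 36 + 47 + 35 = 161

161


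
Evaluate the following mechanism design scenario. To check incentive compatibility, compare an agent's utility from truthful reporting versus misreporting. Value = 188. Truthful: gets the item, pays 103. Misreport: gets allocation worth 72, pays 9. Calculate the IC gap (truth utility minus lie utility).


Step 1: U(truth) = value - payment = 188 - 103 = 85
Step 2: U(lie) = allocation - payment = 72 - 9 = 63
Step 3: IC gap = 85 - 63 = 22

22


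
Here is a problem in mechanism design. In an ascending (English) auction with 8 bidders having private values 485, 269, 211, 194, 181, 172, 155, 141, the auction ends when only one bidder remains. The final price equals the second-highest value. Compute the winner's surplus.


Step 1: Identify the highest value: 485
Step 2: Identify the second-highest value: 269
Step 3: The final price = second-highest value = 269
Step 4: Surplus = 485 - 269 = 216

216


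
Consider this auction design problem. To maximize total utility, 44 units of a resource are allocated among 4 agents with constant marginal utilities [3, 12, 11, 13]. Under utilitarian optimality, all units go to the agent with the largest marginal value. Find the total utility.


Step 1: The marginal utilities are [3, 12, 11, 13]
Step 2: The highest marginal utility is 13
Step 3: All 44 units go to that agent
Step 4: Total utility = 13 * 44 = 572

572


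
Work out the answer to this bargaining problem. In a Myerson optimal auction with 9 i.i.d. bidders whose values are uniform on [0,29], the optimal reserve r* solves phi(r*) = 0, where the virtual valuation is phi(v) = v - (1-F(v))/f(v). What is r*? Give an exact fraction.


Step 1: For U[0,29], F(v) = v/29 and f(v) = 1/29
Step 2: phi(v) = v - (1 - v/29)/(1/29) = v - (29 - v) = 2v - 29
Step 3: Set phi(r*) = 0: 2r* - 29 = 0
Step 4: r* = 29/2 (the number of bidders n = 9 does not enter)

29/2


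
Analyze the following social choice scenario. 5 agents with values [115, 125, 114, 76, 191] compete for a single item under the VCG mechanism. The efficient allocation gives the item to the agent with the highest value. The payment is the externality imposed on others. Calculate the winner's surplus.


Step 1: The winner is the agent with the highest value: agent 4 with value 191
Step 2: Values of other agents: [115, 125, 114, 76]
Step 3: VCG payment = max of others' values = 125
Step 4: Surplus = 191 - 125 = 66

66


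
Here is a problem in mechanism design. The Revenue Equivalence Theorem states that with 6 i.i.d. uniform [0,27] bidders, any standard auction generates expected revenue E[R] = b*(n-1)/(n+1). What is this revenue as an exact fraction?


Step 1: By Revenue Equivalence, expected revenue = b*(n-1)/(n+1)
Step 2: Substituting n = 6, b = 27
Step 3: Revenue = 27*(6-1)/(6+1) = 27*5/7
Step 4: Revenue = 135/7

135/7


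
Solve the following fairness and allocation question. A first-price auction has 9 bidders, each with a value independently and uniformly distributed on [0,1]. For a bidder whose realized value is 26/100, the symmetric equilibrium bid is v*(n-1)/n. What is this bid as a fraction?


Step 1: The symmetric BNE bidding function is b(v) = v * (n-1) / n
Step 2: Substitute v = 13/50 and n = 9
Step 3: b = 13/50 * 8/9
Step 4: b = 52/225

52/225


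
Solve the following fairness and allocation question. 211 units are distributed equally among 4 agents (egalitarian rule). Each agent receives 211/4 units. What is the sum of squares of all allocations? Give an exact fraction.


Step 1: Each agent's share = 211/4
Step 2: Square of each share = (211/4)^2 = 44521/16
Step 3: Sum of squares = 4 * 44521/16 = 44521/4

44521/4


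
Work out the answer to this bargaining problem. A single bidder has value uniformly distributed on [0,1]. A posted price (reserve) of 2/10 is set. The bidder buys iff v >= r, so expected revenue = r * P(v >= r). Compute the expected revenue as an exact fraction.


Step 1: Posted price r = 1/5, value support [0,1]
Step 2: P(v >= r) = (1 - 1/5)/1 = 4/5
Step 3: Expected revenue = r * P(v >= r) = 1/5 * 4/5
Step 4: Revenue = 4/25

4/25


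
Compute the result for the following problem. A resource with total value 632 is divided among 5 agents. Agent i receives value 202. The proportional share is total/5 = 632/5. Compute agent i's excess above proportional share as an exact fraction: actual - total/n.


Step 1: Proportional share = 632/5
Step 2: Agent's actual allocation = 202
Step 3: Excess = 202 - 632/5 = 378/5

378/5


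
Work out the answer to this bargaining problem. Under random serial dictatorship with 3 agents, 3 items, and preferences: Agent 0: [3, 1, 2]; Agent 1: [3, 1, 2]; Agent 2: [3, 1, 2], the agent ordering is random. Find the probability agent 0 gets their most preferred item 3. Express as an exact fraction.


Step 1: Agent 0 wants item 3
Step 2: There are 6 possible orderings of agents
Step 3: In 2 orderings, agent 0 gets item 3
Step 4: Probability = 2/6 = 1/3

1/3


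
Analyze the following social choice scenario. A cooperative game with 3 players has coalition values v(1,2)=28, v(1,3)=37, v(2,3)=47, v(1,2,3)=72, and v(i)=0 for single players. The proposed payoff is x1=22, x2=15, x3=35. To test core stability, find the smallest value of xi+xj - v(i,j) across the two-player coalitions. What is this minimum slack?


Step 1: Slack for coalition (1,2): x1+x2 - v12 = 37 - 28 = 9
Step 2: Slack for coalition (1,3): x1+x3 - v13 = 57 - 37 = 20
Step 3: Slack for coalition (2,3): x2+x3 - v23 = 50 - 47 = 3
Step 4: Minimum slack = min(9, 20, 3) = 3, attained by (2,3); no pair can gain by deviating, so the allocation is in the core

3


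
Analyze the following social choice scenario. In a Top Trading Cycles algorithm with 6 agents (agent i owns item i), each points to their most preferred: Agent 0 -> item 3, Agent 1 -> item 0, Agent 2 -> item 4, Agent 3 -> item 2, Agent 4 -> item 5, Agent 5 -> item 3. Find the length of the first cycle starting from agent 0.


Step 1: Trace the pointer graph from agent 0: 0 -> 3 -> 2 -> 4 -> 5 -> 3
Step 2: A cycle is detected when we revisit agent 3
Step 3: The cycle is: 3 -> 2 -> 4 -> 5 -> 3
Step 4: Cycle length = 4

4


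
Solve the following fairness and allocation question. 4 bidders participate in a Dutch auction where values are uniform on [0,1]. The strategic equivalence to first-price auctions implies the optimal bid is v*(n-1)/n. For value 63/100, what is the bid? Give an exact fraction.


Step 1: Dutch auctions are strategically equivalent to first-price auctions
Step 2: The equilibrium bid is b(v) = v*(n-1)/n
Step 3: b = 63/100 * 3/4
Step 4: b = 189/400

189/400


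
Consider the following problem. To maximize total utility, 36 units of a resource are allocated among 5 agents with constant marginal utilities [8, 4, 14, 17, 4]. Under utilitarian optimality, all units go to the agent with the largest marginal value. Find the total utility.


Step 1: The marginal utilities are [8, 4, 14, 17, 4]
Step 2: The highest marginal utility is 17
Step 3: All 36 units go to that agent
Step 4: Total utility = 17 * 36 = 612

612


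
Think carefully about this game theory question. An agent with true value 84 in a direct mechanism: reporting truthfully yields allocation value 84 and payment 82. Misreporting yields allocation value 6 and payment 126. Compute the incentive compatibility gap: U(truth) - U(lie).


Step 1: U(truth) = value - payment = 84 - 82 = 2
Step 2: U(lie) = allocation - payment = 6 - 126 = -120
Step 3: IC gap = 2 - (-120) = 122

122


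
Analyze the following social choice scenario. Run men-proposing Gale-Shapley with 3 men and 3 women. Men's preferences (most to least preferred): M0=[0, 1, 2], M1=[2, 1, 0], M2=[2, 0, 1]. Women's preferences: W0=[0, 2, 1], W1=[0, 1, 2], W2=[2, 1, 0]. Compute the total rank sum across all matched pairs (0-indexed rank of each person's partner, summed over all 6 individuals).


Step 1: Run Gale-Shapley (men propose, women hold best offer):
  M0 proposes to W0; she accepts
  M1 proposes to W2; she accepts
  M2 proposes to W2; she switches from M1
  M1 proposes to W1; she accepts
Step 2: Final matching: W0-M0, W1-M1, W2-M2
Step 3: 0-indexed ranks (man's rank of his match, then woman's): 0 + 0 + 1 + 1 + 0 + 0
Step 4: Total rank sum = 2

2


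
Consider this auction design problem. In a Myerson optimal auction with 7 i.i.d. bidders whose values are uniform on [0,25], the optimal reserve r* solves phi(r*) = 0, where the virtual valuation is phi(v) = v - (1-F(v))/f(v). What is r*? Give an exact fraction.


Step 1: For U[0,25], F(v) = v/25 and f(v) = 1/25
Step 2: phi(v) = v - (1 - v/25)/(1/25) = v - (25 - v) = 2v - 25
Step 3: Set phi(r*) = 0: 2r* - 25 = 0
Step 4: r* = 25/2 (the number of bidders n = 7 does not enter)

25/2


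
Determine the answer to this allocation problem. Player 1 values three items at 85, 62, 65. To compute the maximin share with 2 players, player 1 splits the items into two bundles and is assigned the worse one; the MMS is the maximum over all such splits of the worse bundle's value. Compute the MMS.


Step 1: Item values = 85, 62, 65
Step 2: Enumerate all 2-bundle partitions and take the smaller bundle:
  Partition 1: {85} vs {62,65} -> bundles 85, 127; min = 85
  Partition 2: {62} vs {85,65} -> bundles 62, 150; min = 62
  Partition 3: {65} vs {85,62} -> bundles 65, 147; min = 65
Step 3: MMS = max(85, 62, 65) = 85

85


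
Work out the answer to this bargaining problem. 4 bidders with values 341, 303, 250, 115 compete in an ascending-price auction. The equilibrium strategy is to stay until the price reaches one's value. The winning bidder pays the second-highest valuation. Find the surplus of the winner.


Step 1: Identify the highest value: 341
Step 2: Identify the second-highest value: 303
Step 3: The final price = second-highest value = 303
Step 4: Surplus = 341 - 303 = 38

38


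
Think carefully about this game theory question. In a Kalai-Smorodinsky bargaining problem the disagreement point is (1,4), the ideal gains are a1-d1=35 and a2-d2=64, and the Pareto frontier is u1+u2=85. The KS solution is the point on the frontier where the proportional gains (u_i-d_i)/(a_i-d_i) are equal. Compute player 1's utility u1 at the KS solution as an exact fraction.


Step 1: At the KS point, (u1-d1)/r1 = (u2-d2)/r2 = t and u1+u2 = 85
Step 2: u1 = d1 + r1*t and u2 = d2 + r2*t, so (d1 + r1*t) + (d2 + r2*t) = 85
Step 3: t = (85 - 1 - 4)/(35 + 64) = 80/99
Step 4: u1 = d1 + r1*t = 1 + 35 * 80/99 = 2899/99
Step 5: (Check: u2 = d2 + r2*t = 5516/99; u1+u2 = 2899/99 + 5516/99 = 85, on the frontier.)

2899/99


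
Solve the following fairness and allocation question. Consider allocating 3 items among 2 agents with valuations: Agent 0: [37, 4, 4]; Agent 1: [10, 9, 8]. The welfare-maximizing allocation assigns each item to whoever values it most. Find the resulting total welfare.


Step 1: For each item, find the maximum value among all agents.
Step 2: Item 0 -> Agent 0 (value 37)
Step 3: Item 1 -> Agent 1 (value 9)
Step 4: Item 2 -> Agent 1 (value 8)
Step 5: Total welfare = 37 + 9 + 8 = 54

54


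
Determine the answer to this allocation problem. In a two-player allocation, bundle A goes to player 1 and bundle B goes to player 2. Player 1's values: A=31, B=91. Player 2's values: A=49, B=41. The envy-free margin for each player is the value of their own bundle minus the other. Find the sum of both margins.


Step 1: Player 1's margin = v1(A) - v1(B) = 31 - 91 = -60
Step 2: Player 2's margin = v2(B) - v2(A) = 41 - 49 = -8
Step 3: Total margin = -60 + -8 = -68

-68


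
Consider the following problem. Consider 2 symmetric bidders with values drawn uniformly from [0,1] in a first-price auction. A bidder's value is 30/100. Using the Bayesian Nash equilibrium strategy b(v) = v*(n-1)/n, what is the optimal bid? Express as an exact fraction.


Step 1: The symmetric BNE bidding function is b(v) = v * (n-1) / n
Step 2: Substitute v = 3/10 and n = 2
Step 3: b = 3/10 * 1/2
Step 4: b = 3/20

3/20


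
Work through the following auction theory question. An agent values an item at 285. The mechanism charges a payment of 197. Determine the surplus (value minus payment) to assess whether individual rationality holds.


Step 1: Surplus = value - payment = 285 - 197 = 88
Step 2: IR is satisfied (surplus >= 0)

88


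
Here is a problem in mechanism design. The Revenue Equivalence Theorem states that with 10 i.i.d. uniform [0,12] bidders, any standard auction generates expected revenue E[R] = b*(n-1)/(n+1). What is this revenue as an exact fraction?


Step 1: By Revenue Equivalence, expected revenue = b*(n-1)/(n+1)
Step 2: Substituting n = 10, b = 12
Step 3: Revenue = 12*(10-1)/(10+1) = 12*9/11
Step 4: Revenue = 108/11

108/11


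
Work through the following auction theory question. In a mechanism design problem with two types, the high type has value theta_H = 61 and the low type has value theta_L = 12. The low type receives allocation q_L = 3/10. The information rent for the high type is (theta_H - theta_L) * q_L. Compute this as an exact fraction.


Step 1: theta_H - theta_L = 61 - 12 = 49
Step 2: Information rent = (theta_H - theta_L) * q_L
Step 3: = 49 * 3/10
Step 4: = 147/10

147/10


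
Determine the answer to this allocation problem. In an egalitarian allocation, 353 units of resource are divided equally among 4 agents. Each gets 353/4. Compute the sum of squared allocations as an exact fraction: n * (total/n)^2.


Step 1: Each agent's share = 353/4
Step 2: Square of each share = (353/4)^2 = 124609/16
Step 3: Sum of squares = 4 * 124609/16 = 124609/4

124609/4


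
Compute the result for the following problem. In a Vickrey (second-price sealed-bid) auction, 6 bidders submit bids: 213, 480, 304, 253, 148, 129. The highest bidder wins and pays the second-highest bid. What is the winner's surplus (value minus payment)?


Step 1: Sort bids in descending order: 480, 304, 253, 213, 148, 129
Step 2: The winning bid is the highest: 480
Step 3: The payment equals the second-highest bid: 304
Step 4: Surplus = winner's bid - payment = 480 - 304 = 176

176


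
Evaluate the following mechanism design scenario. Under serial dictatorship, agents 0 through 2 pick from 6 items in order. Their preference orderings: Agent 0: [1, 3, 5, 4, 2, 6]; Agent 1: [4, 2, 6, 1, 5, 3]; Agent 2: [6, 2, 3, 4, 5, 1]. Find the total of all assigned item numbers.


Step 1: Agent 0 picks item 1
Step 2: Agent 1 picks item 4
Step 3: Agent 2 picks item 6
Step 4: Sum = 1 + 4 + 6 = 11

11


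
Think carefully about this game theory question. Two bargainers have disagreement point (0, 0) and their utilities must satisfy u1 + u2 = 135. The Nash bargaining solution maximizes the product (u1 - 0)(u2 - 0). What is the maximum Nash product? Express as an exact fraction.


Step 1: The Nash solution splits surplus symmetrically above the disagreement point
Step 2: u1 = (total + d1 - d2)/2 = (135 + 0 - 0)/2 = 135/2
Step 3: u2 = (total - d1 + d2)/2 = (135 - 0 + 0)/2 = 135/2
Step 4: Nash product = (135/2 - 0) * (135/2 - 0)
Step 5: = 135/2 * 135/2 = 18225/4

18225/4


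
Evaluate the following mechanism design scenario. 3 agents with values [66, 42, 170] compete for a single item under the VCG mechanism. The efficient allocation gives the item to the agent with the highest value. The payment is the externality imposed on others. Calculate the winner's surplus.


Step 1: The winner is the agent with the highest value: agent 2 with value 170
Step 2: Values of other agents: [66, 42]
Step 3: VCG payment = max of others' values = 66
Step 4: Surplus = 170 - 66 = 104

104


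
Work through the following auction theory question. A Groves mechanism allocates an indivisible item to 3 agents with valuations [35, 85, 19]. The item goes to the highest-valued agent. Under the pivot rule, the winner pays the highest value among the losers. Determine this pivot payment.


Step 1: The efficient winner is agent 1 with value 85
Step 2: Other agents' values: [35, 19]
Step 3: Pivot payment = max(others) = 35
Step 4: The winner pays 35

35


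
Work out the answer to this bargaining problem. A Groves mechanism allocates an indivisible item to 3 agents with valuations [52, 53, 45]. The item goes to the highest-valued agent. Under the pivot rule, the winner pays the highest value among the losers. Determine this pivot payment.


Step 1: The efficient winner is agent 1 with value 53
Step 2: Other agents' values: [52, 45]
Step 3: Pivot payment = max(others) = 52
Step 4: The winner pays 52

52


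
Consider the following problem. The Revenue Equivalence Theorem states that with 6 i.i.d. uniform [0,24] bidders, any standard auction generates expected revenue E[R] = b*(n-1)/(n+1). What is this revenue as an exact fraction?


Step 1: By Revenue Equivalence, expected revenue = b*(n-1)/(n+1)
Step 2: Substituting n = 6, b = 24
Step 3: Revenue = 24*(6-1)/(6+1) = 24*5/7
Step 4: Revenue = 120/7

120/7


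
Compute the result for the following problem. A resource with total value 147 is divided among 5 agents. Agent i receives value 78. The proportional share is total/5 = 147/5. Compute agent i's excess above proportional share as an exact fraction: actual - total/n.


Step 1: Proportional share = 147/5
Step 2: Agent's actual allocation = 78
Step 3: Excess = 78 - 147/5 = 243/5

243/5


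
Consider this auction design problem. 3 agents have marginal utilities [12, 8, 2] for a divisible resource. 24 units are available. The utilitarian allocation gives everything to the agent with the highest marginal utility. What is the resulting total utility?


Step 1: The marginal utilities are [12, 8, 2]
Step 2: The highest marginal utility is 12
Step 3: All 24 units go to that agent
Step 4: Total utility = 12 * 24 = 288

288


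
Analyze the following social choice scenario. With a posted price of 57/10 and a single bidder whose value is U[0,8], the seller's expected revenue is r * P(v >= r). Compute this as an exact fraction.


Step 1: Posted price r = 57/10, value support [0,8]
Step 2: P(v >= r) = (8 - 57/10)/8 = 23/80
Step 3: Expected revenue = r * P(v >= r) = 57/10 * 23/80
Step 4: Revenue = 1311/800

1311/800


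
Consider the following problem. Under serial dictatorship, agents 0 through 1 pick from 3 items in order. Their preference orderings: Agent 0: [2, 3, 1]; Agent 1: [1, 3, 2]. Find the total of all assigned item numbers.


Step 1: Agent 0 picks item 2
Step 2: Agent 1 picks item 1
Step 3: Sum = 2 + 1 = 3

3


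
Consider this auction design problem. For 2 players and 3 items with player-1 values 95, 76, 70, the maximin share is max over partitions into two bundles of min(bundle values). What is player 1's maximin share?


Step 1: Item values = 95, 76, 70
Step 2: Enumerate all 2-bundle partitions and take the smaller bundle:
  Partition 1: {95} vs {76,70} -> bundles 95, 146; min = 95
  Partition 2: {76} vs {95,70} -> bundles 76, 165; min = 76
  Partition 3: {70} vs {95,76} -> bundles 70, 171; min = 70
Step 3: MMS = max(95, 76, 70) = 95

95


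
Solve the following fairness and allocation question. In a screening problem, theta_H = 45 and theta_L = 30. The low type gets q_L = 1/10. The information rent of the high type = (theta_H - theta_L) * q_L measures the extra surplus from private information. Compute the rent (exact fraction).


Step 1: theta_H - theta_L = 45 - 30 = 15
Step 2: Information rent = (theta_H - theta_L) * q_L
Step 3: = 15 * 1/10
Step 4: = 3/2

3/2
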